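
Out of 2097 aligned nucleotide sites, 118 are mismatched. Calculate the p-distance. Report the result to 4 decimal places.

0.0563

p = 118/2097 = 0.056270… ≈ 0.0563 (to 4 d.p.).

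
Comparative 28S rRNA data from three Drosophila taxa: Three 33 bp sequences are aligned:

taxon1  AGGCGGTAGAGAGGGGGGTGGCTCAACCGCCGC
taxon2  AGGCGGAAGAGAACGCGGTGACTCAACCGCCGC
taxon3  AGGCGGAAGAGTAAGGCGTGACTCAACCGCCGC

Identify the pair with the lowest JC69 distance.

taxon2 and taxon3

taxon1–taxon2: 5/33 differ, p = 0.152, d = 0.169.
taxon1–taxon3: 6/33 differ, p = 0.182, d = 0.208.
taxon2–taxon3: 4/33 differ, p = 0.121, d = 0.132.
The smallest distance is between taxon2 and taxon3.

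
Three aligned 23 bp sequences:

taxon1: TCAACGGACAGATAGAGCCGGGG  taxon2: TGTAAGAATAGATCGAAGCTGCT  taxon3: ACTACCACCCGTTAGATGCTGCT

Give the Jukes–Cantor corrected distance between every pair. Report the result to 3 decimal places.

taxon1–taxon2: 11/23 sites differ → p ≈ 0.478261, d = −0.75 ln(1 − 0.637681) = 0.761423 ≈ 0.761.
taxon1–taxon3: 12/23 sites differ → p ≈ 0.521739, d = −0.75 ln(1 − 0.695652) = 0.892188 ≈ 0.892.
taxon2–taxon3: 10/23 sites differ → p ≈ 0.434783, d = −0.75 ln(1 − 0.579711) = 0.650110 ≈ 0.650.

d(taxon1,taxon2) = 0.761, d(taxon1,taxon3) = 0.892, d(taxon2,taxon3) = 0.650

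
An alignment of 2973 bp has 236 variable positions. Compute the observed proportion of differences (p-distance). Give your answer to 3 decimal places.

0.079

p = 236/2973 = 0.079381… ≈ 0.079 (to 3 d.p.).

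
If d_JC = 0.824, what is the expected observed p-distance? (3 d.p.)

0.500

p = (3/4)(1 − e^(−4d/3)) = 0.75 × (1 − e^(-1.098667)) = 0.75 × (1 − 0.333315) = 0.500014.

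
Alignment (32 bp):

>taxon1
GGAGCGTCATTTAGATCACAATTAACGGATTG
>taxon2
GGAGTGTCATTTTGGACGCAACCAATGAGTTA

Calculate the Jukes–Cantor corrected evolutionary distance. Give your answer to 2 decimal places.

0.46

The sequences differ at 11 of 32 sites, so p = 11/32 = 0.34375.
d = −(3/4) ln(1 − 4p/3) = −0.75 ln(1 − 0.458333) = −0.75 ln(0.541667)
  = −0.75 × (-0.613104) = 0.459828 substitutions/site.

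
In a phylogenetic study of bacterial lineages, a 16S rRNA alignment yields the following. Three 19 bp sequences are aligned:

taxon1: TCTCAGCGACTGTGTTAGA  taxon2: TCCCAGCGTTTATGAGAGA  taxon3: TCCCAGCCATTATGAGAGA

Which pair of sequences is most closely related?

taxon2 and taxon3

taxon1–taxon2: 6/19 differ, p = 0.316, d = 0.410.
taxon1–taxon3: 6/19 differ, p = 0.316, d = 0.410.
taxon2–taxon3: 2/19 differ, p = 0.105, d = 0.113.
The smallest distance is between taxon2 and taxon3.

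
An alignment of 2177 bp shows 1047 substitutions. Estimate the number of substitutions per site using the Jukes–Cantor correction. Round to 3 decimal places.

0.769

p = 1047/2177 ≈ 0.480937.
d = −(3/4) ln(1 − 4p/3) = −0.75 ln(1 − 0.641249) = −0.75 ln(0.358751)
  = −0.75 × (-1.025127) = 0.768845 substitutions/site.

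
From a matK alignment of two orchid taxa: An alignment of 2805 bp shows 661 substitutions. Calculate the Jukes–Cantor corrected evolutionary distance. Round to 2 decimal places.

p = 661/2805 ≈ 0.235651.
d = −(3/4) ln(1 − 4p/3) = −0.75 ln(1 − 0.314201) = −0.75 ln(0.685799)
  = −0.75 × (-0.377171) = 0.282878 substitutions/site.

0.28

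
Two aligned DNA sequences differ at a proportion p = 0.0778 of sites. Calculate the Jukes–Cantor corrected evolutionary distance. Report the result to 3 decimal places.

d = −(3/4) ln(1 − 4p/3) = −0.75 ln(1 − 0.103733) = −0.75 ln(0.896267)
  = −0.75 × (-0.109517) = 0.082138 substitutions/site.

0.082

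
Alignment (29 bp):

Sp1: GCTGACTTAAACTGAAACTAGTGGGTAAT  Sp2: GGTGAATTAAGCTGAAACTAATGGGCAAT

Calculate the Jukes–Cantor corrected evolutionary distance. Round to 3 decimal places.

The sequences differ at 5 of 29 sites (2, 6, 11, 21, 26), so p = 5/29 ≈ 0.172414.
d = −(3/4) ln(1 − 4p/3) = −0.75 ln(1 − 0.229885) = −0.75 ln(0.770115)
  = −0.75 × (-0.261215) = 0.195911 substitutions/site.

0.196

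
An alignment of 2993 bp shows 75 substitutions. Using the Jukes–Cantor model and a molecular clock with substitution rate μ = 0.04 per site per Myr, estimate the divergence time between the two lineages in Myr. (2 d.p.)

0.32

p = 75/2993 ≈ 0.025058.
d = −(3/4) ln(1 − 4p/3) = −0.75 ln(1 − 0.033411) = −0.75 ln(0.966589)
  = −0.75 × (-0.033982) = 0.025487 substitutions/site.
Under a molecular clock d = 2μt, so t = d/(2μ) = 0.025487 / (2 × 0.04) = 0.32 Myr.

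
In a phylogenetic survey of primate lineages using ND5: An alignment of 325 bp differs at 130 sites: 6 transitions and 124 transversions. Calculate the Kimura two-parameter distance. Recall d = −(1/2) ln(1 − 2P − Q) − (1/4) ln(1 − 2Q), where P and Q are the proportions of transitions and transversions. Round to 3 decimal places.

P = 6/325 ≈ 0.018462 and Q = 124/325 ≈ 0.381538.
Under the Kimura two-parameter model, d = −½ ln(1 − 2P − Q) − ¼ ln(1 − 2Q).
1 − 2P − Q = 0.581538, giving −½ ln(0.581538) = 0.271039.
1 − 2Q = 0.236924, giving −¼ ln(0.236924) = 0.360004.
d = 0.271039 + 0.360004 = 0.631043.

0.631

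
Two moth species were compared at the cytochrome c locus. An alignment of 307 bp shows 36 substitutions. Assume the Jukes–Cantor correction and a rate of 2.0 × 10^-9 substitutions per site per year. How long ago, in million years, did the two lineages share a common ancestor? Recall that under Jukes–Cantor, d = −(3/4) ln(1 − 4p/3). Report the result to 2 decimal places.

31.88

p = 36/307 ≈ 0.117264.
d = −(3/4) ln(1 − 4p/3) = −0.75 ln(1 − 0.156352) = −0.75 ln(0.843648)
  = −0.75 × (-0.170020) = 0.127515 substitutions/site.
Under a molecular clock d = 2μt, so t = d/(2μ) = 0.127515 / (2 × 2.0 × 10^-9) = 31.88 million years.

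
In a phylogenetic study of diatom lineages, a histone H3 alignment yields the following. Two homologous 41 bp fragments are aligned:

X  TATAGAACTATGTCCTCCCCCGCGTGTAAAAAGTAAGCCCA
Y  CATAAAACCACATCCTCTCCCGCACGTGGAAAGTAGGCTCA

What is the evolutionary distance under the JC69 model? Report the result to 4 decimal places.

The sequences differ at 12 of 41 sites, so p = 12/41 ≈ 0.292683.
d = −(3/4) ln(1 − 4p/3) = −0.75 ln(1 − 0.390244) = −0.75 ln(0.609756)
  = −0.75 × (-0.494696) = 0.371022 substitutions/site.

0.3710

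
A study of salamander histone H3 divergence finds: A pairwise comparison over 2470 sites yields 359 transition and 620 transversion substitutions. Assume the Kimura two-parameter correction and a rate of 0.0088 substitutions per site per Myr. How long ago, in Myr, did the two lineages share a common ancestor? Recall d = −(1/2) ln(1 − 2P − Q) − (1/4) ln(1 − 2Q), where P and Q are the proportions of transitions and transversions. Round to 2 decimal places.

32.07

P = 359/2470 ≈ 0.145344 and Q = 620/2470 ≈ 0.251012.
Under the Kimura two-parameter model, d = −½ ln(1 − 2P − Q) − ¼ ln(1 − 2Q).
1 − 2P − Q = 0.4583, giving −½ ln(0.4583) = 0.390116.
1 − 2Q = 0.497976, giving −¼ ln(0.497976) = 0.174301.
d = 0.390116 + 0.174301 = 0.564417.
Under a molecular clock d = 2μt, so t = d/(2μ) = 0.564417 / (2 × 0.0088) = 32.07 Myr.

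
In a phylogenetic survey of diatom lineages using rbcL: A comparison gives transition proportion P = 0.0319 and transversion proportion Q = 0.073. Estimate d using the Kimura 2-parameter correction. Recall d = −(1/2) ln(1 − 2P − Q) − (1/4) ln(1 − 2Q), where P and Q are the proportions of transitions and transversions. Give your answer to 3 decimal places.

0.113

Under the Kimura two-parameter model, d = −½ ln(1 − 2P − Q) − ¼ ln(1 − 2Q).
1 − 2P − Q = 0.8632, giving −½ ln(0.8632) = 0.073554.
1 − 2Q = 0.854, giving −¼ ln(0.854) = 0.039456.
d = 0.073554 + 0.039456 = 0.113010.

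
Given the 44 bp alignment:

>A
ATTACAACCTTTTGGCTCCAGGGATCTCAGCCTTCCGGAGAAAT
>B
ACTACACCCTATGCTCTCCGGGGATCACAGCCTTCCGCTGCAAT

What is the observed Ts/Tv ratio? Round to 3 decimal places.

Transitions are A↔G and C↔T; transversions are all other mismatches.
Transitions: 2. Transversions: 9.
R = 2/9 = 0.222222… ≈ 0.222 (to 3 d.p.).

0.222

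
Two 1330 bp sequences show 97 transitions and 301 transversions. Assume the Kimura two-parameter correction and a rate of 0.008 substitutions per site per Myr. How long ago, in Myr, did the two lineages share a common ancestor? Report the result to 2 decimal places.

23.96

P = 97/1330 ≈ 0.072932 and Q = 301/1330 ≈ 0.226316.
Under the Kimura two-parameter model, d = −½ ln(1 − 2P − Q) − ¼ ln(1 − 2Q).
1 − 2P − Q = 0.62782, giving −½ ln(0.62782) = 0.232751.
1 − 2Q = 0.547368, giving −¼ ln(0.547368) = 0.150658.
d = 0.232751 + 0.150658 = 0.383409.
Under a molecular clock d = 2μt, so t = d/(2μ) = 0.383409 / (2 × 0.008) = 23.96 Myr.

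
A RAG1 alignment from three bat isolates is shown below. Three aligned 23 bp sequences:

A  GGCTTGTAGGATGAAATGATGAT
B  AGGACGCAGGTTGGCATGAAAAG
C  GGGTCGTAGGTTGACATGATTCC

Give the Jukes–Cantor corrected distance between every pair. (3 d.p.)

d(A,B) = 0.761, d(A,C) = 0.390, d(B,C) = 0.467

A–B: 11/23 sites differ → p ≈ 0.478261, d = −0.75 ln(1 − 0.637681) = 0.761423 ≈ 0.761.
A–C: 7/23 sites differ → p ≈ 0.304348, d = −0.75 ln(1 − 0.405797) = 0.390401 ≈ 0.390.
B–C: 8/23 sites differ → p ≈ 0.347826, d = −0.75 ln(1 − 0.463768) = 0.467391 ≈ 0.467.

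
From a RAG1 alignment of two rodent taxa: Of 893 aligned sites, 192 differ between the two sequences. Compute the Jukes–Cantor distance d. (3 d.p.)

0.253

p = 192/893 ≈ 0.215006.
d = −(3/4) ln(1 − 4p/3) = −0.75 ln(1 − 0.286675) = −0.75 ln(0.713325)
  = −0.75 × (-0.337818) = 0.253364 substitutions/site.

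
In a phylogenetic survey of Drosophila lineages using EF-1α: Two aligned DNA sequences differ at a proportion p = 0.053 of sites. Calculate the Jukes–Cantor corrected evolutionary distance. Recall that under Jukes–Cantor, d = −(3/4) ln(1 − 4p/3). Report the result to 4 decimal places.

d = −(3/4) ln(1 − 4p/3) = −0.75 ln(1 − 0.070667) = −0.75 ln(0.929333)
  = −0.75 × (-0.073288) = 0.054966 substitutions/site.

0.0550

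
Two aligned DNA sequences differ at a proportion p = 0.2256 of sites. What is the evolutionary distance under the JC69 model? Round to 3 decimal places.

d = −(3/4) ln(1 − 4p/3) = −0.75 ln(1 − 0.3008) = −0.75 ln(0.6992)
  = −0.75 × (-0.357818) = 0.268364 substitutions/site.

0.268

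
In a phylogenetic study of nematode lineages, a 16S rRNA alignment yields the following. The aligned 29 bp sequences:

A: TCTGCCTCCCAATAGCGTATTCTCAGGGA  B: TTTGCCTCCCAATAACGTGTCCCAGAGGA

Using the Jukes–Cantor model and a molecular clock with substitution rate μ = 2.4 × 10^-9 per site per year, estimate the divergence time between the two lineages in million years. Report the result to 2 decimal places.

71.65

The sequences differ at 8 of 29 sites (2, 15, 19, 21, 23, 24, 25, 26), so p = 8/29 ≈ 0.275862.
d = −(3/4) ln(1 − 4p/3) = −0.75 ln(1 − 0.367816) = −0.75 ln(0.632184)
  = −0.75 × (-0.458575) = 0.343931 substitutions/site.
Under a molecular clock d = 2μt, so t = d/(2μ) = 0.343931 / (2 × 2.4 × 10^-9) = 71.65 million years.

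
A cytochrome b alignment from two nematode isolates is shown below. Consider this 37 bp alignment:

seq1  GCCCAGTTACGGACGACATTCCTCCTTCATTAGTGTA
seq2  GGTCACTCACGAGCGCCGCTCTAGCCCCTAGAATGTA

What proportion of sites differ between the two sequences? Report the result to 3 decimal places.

0.486

The sequences differ at 18 of 37 positions.
p = 18/37 = 0.486486… ≈ 0.486 (to 3 d.p.).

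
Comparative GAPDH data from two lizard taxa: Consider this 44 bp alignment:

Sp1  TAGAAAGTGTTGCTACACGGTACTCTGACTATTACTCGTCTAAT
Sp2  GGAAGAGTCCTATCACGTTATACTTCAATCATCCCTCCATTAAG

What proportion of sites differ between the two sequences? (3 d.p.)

0.545

The sequences differ at 24 of 44 positions.
p = 24/44 = 0.545454… ≈ 0.545 (to 3 d.p.).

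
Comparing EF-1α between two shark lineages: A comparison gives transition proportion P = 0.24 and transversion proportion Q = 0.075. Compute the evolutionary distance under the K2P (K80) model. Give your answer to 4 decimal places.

Under the Kimura two-parameter model, d = −½ ln(1 − 2P − Q) − ¼ ln(1 − 2Q).
1 − 2P − Q = 0.445, giving −½ ln(0.445) = 0.404840.
1 − 2Q = 0.85, giving −¼ ln(0.85) = 0.040630.
d = 0.404840 + 0.040630 = 0.445470.

0.4455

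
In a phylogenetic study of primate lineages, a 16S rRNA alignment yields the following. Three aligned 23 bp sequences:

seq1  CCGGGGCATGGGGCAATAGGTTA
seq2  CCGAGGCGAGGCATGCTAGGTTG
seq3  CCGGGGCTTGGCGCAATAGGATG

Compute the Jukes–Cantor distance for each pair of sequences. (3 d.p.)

d(seq1,seq2) = 0.553, d(seq1,seq3) = 0.198, d(seq2,seq3) = 0.467

seq1–seq2: 9/23 sites differ → p ≈ 0.391304, d = −0.75 ln(1 − 0.521739) = 0.553199 ≈ 0.553.
seq1–seq3: 4/23 sites differ → p ≈ 0.173913, d = −0.75 ln(1 − 0.231884) = 0.197861 ≈ 0.198.
seq2–seq3: 8/23 sites differ → p ≈ 0.347826, d = −0.75 ln(1 − 0.463768) = 0.467391 ≈ 0.467.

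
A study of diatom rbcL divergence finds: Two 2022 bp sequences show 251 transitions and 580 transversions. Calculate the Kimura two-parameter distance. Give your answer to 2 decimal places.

P = 251/2022 ≈ 0.124135 and Q = 580/2022 ≈ 0.286845.
Under the Kimura two-parameter model, d = −½ ln(1 − 2P − Q) − ¼ ln(1 − 2Q).
1 − 2P − Q = 0.464885, giving −½ ln(0.464885) = 0.382983.
1 − 2Q = 0.42631, giving −¼ ln(0.42631) = 0.213147.
d = 0.382983 + 0.213147 = 0.596130.

0.60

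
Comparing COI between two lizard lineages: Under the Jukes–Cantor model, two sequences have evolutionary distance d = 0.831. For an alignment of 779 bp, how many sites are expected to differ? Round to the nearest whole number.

Invert JC69: p = (3/4)(1 − e^(−4d/3)) = 0.75 × (1 − e^(-1.108)) = 0.75 × (1 − 0.330219) = 0.502336.
Expected differing sites = pL ≈ 0.502336 × 779 = 391.319744 ≈ 391.

391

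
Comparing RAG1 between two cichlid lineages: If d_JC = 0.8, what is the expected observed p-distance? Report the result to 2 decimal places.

p = (3/4)(1 − e^(−4d/3)) = 0.75 × (1 − e^(-1.066667)) = 0.75 × (1 − 0.344154) = 0.491885.

0.49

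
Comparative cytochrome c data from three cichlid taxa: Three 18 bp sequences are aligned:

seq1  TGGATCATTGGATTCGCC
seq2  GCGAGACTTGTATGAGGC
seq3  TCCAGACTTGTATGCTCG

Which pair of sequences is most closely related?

seq2 and seq3

seq1–seq2: 9/18 differ, p = 0.500, d = 0.824.
seq1–seq3: 9/18 differ, p = 0.500, d = 0.824.
seq2–seq3: 6/18 differ, p = 0.333, d = 0.441.
The smallest distance is between seq2 and seq3.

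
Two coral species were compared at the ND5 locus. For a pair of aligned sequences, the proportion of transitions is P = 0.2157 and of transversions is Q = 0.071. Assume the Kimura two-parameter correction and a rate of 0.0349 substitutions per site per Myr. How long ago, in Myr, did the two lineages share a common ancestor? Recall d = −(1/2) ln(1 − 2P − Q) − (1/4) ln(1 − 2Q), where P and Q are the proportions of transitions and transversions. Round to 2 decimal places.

Under the Kimura two-parameter model, d = −½ ln(1 − 2P − Q) − ¼ ln(1 − 2Q).
1 − 2P − Q = 0.4976, giving −½ ln(0.4976) = 0.348979.
1 − 2Q = 0.858, giving −¼ ln(0.858) = 0.038288.
d = 0.348979 + 0.038288 = 0.387267.
Under a molecular clock d = 2μt, so t = d/(2μ) = 0.387267 / (2 × 0.0349) = 5.55 Myr.

5.55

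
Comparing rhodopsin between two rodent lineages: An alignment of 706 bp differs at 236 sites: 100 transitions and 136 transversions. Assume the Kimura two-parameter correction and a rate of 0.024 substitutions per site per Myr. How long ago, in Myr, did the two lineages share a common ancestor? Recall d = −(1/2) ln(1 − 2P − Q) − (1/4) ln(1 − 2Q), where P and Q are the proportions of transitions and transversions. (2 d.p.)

9.26

P = 100/706 ≈ 0.141643 and Q = 136/706 ≈ 0.192635.
Under the Kimura two-parameter model, d = −½ ln(1 − 2P − Q) − ¼ ln(1 − 2Q).
1 − 2P − Q = 0.524079, giving −½ ln(0.524079) = 0.323056.
1 − 2Q = 0.61473, giving −¼ ln(0.61473) = 0.121643.
d = 0.323056 + 0.121643 = 0.444699.
Under a molecular clock d = 2μt, so t = d/(2μ) = 0.444699 / (2 × 0.024) = 9.26 Myr.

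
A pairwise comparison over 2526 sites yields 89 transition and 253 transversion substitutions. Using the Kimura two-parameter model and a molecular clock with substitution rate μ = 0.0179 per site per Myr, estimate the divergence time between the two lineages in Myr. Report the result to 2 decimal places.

4.17

P = 89/2526 ≈ 0.035234 and Q = 253/2526 ≈ 0.100158.
Under the Kimura two-parameter model, d = −½ ln(1 − 2P − Q) − ¼ ln(1 − 2Q).
1 − 2P − Q = 0.829374, giving −½ ln(0.829374) = 0.093542.
1 − 2Q = 0.799684, giving −¼ ln(0.799684) = 0.055885.
d = 0.093542 + 0.055885 = 0.149427.
Under a molecular clock d = 2μt, so t = d/(2μ) = 0.149427 / (2 × 0.0179) = 4.17 Myr.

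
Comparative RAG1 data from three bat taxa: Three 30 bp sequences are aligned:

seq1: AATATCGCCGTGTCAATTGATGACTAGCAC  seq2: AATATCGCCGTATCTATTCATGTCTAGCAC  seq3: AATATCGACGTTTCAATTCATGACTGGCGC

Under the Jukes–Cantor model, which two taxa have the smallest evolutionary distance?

seq1 and seq2

seq1–seq2: 4/30 differ, p = 0.133, d = 0.147.
seq1–seq3: 5/30 differ, p = 0.167, d = 0.188.
seq2–seq3: 6/30 differ, p = 0.200, d = 0.233.
The smallest distance is between seq1 and seq2.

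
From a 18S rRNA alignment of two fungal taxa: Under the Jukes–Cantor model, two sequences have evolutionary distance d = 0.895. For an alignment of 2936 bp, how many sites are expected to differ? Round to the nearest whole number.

Invert JC69: p = (3/4)(1 − e^(−4d/3)) = 0.75 × (1 − e^(-1.193333)) = 0.75 × (1 − 0.303209) = 0.522593.
Expected differing sites = pL ≈ 0.522593 × 2936 = 1534.333048 ≈ 1534.

1534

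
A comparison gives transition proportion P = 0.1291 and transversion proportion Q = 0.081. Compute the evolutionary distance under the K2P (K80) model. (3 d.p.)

0.251

Under the Kimura two-parameter model, d = −½ ln(1 − 2P − Q) − ¼ ln(1 − 2Q).
1 − 2P − Q = 0.6608, giving −½ ln(0.6608) = 0.207152.
1 − 2Q = 0.838, giving −¼ ln(0.838) = 0.044184.
d = 0.207152 + 0.044184 = 0.251336.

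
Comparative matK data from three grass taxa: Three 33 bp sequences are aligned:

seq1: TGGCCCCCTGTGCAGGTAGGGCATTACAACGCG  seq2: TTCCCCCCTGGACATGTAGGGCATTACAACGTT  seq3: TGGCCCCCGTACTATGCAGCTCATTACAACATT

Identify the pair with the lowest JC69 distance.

seq1–seq2: 7/33 differ, p = 0.212, d = 0.249.
seq1–seq3: 12/33 differ, p = 0.364, d = 0.497.
seq2–seq3: 11/33 differ, p = 0.333, d = 0.441.
The smallest distance is between seq1 and seq2.

seq1 and seq2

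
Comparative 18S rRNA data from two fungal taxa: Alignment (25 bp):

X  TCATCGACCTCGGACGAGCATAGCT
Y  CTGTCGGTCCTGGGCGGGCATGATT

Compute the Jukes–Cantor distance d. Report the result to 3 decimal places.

0.766

The sequences differ at 12 of 25 sites, so p = 12/25 = 0.48.
d = −(3/4) ln(1 − 4p/3) = −0.75 ln(1 − 0.64) = −0.75 ln(0.36)
  = −0.75 × (-1.021651) = 0.766238 substitutions/site.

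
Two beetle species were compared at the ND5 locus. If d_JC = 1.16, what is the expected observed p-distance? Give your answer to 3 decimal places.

p = (3/4)(1 − e^(−4d/3)) = 0.75 × (1 − e^(-1.546667)) = 0.75 × (1 − 0.212957) = 0.590282.

0.590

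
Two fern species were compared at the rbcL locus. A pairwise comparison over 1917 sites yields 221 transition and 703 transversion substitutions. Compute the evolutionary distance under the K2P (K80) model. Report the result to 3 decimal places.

P = 221/1917 ≈ 0.115284 and Q = 703/1917 ≈ 0.366719.
Under the Kimura two-parameter model, d = −½ ln(1 − 2P − Q) − ¼ ln(1 − 2Q).
1 − 2P − Q = 0.402713, giving −½ ln(0.402713) = 0.454766.
1 − 2Q = 0.266562, giving −¼ ln(0.266562) = 0.330537.
d = 0.454766 + 0.330537 = 0.785303.

0.785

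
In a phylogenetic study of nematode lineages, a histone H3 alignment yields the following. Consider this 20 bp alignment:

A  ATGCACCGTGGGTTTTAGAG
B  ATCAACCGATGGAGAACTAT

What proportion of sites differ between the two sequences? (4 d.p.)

The sequences differ at 11 of 20 positions.
p = 11/20 = 0.5500.

0.5500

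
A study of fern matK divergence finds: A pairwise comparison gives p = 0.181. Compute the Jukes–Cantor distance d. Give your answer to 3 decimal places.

d = −(3/4) ln(1 − 4p/3) = −0.75 ln(1 − 0.241333) = −0.75 ln(0.758667)
  = −0.75 × (-0.276192) = 0.207144 substitutions/site.

0.207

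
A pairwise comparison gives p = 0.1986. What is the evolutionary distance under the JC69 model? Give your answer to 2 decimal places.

0.23

d = −(3/4) ln(1 − 4p/3) = −0.75 ln(1 − 0.2648) = −0.75 ln(0.7352)
  = −0.75 × (-0.307613) = 0.230710 substitutions/site.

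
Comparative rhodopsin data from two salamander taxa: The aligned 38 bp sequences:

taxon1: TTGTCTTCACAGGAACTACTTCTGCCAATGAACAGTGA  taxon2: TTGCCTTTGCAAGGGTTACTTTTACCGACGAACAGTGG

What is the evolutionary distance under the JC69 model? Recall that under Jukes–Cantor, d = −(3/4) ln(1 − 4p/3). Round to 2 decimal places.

The sequences differ at 12 of 38 sites, so p = 12/38 ≈ 0.315789.
d = −(3/4) ln(1 − 4p/3) = −0.75 ln(1 − 0.421052) = −0.75 ln(0.578948)
  = −0.75 × (-0.546543) = 0.409907 substitutions/site.

0.41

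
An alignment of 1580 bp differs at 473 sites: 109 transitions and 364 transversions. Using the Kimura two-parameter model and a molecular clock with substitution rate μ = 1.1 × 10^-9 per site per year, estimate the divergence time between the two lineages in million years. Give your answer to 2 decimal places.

P = 109/1580 ≈ 0.068987 and Q = 364/1580 ≈ 0.23038.
Under the Kimura two-parameter model, d = −½ ln(1 − 2P − Q) − ¼ ln(1 − 2Q).
1 − 2P − Q = 0.631646, giving −½ ln(0.631646) = 0.229713.
1 − 2Q = 0.53924, giving −¼ ln(0.53924) = 0.154399.
d = 0.229713 + 0.154399 = 0.384112.
Under a molecular clock d = 2μt, so t = d/(2μ) = 0.384112 / (2 × 1.1 × 10^-9) = 174.60 million years.

174.60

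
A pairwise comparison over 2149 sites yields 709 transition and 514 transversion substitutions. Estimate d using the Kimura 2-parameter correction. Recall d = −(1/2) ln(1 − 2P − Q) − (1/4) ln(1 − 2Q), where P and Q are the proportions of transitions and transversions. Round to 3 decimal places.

P = 709/2149 ≈ 0.329921 and Q = 514/2149 ≈ 0.239181.
Under the Kimura two-parameter model, d = −½ ln(1 − 2P − Q) − ¼ ln(1 − 2Q).
1 − 2P − Q = 0.100977, giving −½ ln(0.100977) = 1.146431.
1 − 2Q = 0.521638, giving −¼ ln(0.521638) = 0.162695.
d = 1.146431 + 0.162695 = 1.309126.

1.309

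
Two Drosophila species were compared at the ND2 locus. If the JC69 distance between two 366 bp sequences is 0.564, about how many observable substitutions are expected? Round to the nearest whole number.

Invert JC69: p = (3/4)(1 − e^(−4d/3)) = 0.75 × (1 − e^(-0.752)) = 0.75 × (1 − 0.471423) = 0.396433.
Expected differing sites = pL ≈ 0.396433 × 366 = 145.094478 ≈ 145.

145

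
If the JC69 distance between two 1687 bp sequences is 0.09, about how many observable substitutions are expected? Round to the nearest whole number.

Invert JC69: p = (3/4)(1 − e^(−4d/3)) = 0.75 × (1 − e^(-0.12)) = 0.75 × (1 − 0.886920) = 0.084810.
Expected differing sites = pL ≈ 0.084810 × 1687 = 143.07447 ≈ 143.

143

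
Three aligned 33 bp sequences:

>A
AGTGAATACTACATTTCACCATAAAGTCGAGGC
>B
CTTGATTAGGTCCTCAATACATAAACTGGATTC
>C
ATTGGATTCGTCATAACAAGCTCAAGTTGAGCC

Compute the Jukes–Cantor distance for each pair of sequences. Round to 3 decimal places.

d(A,B) = 0.780, d(A,C) = 0.559, d(B,C) = 0.780

A–B: 16/33 sites differ → p ≈ 0.484848, d = −0.75 ln(1 − 0.646464) = 0.779827 ≈ 0.780.
A–C: 13/33 sites differ → p ≈ 0.393939, d = −0.75 ln(1 − 0.525252) = 0.558728 ≈ 0.559.
B–C: 16/33 sites differ → p ≈ 0.484848, d = −0.75 ln(1 − 0.646464) = 0.779827 ≈ 0.780.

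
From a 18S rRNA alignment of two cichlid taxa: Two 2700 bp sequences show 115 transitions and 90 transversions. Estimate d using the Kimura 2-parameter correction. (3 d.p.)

P = 115/2700 ≈ 0.042593 and Q = 90/2700 ≈ 0.033333.
Under the Kimura two-parameter model, d = −½ ln(1 − 2P − Q) − ¼ ln(1 − 2Q).
1 − 2P − Q = 0.881481, giving −½ ln(0.881481) = 0.063076.
1 − 2Q = 0.933334, giving −¼ ln(0.933334) = 0.017248.
d = 0.063076 + 0.017248 = 0.080324.

0.080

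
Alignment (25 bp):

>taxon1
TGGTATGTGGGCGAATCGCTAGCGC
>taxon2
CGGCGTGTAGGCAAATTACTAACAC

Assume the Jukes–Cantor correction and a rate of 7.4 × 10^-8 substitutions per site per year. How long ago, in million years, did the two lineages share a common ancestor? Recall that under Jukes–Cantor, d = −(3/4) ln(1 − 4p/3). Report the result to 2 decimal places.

3.31

The sequences differ at 9 of 25 sites (1, 4, 5, 9, 13, 17, 18, 22, 24), so p = 9/25 = 0.36.
d = −(3/4) ln(1 − 4p/3) = −0.75 ln(1 − 0.48) = −0.75 ln(0.52)
  = −0.75 × (-0.653926) = 0.490445 substitutions/site.
Under a molecular clock d = 2μt, so t = d/(2μ) = 0.490445 / (2 × 7.4 × 10^-8) = 3.31 million years.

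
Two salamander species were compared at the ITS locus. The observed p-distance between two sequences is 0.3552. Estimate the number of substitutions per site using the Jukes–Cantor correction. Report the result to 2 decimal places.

0.48

d = −(3/4) ln(1 − 4p/3) = −0.75 ln(1 − 0.4736) = −0.75 ln(0.5264)
  = −0.75 × (-0.641694) = 0.481271 substitutions/site.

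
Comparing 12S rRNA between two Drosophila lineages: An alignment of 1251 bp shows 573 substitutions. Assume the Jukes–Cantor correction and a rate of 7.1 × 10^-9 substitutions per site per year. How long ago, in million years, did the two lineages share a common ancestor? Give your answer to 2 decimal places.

p = 573/1251 ≈ 0.458034.
d = −(3/4) ln(1 − 4p/3) = −0.75 ln(1 − 0.610712) = −0.75 ln(0.389288)
  = −0.75 × (-0.943436) = 0.707577 substitutions/site.
Under a molecular clock d = 2μt, so t = d/(2μ) = 0.707577 / (2 × 7.1 × 10^-9) = 49.83 million years.

49.83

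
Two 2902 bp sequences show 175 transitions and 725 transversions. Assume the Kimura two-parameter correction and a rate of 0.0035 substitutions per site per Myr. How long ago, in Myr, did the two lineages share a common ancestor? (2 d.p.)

P = 175/2902 ≈ 0.060303 and Q = 725/2902 ≈ 0.249828.
Under the Kimura two-parameter model, d = −½ ln(1 − 2P − Q) − ¼ ln(1 − 2Q).
1 − 2P − Q = 0.629566, giving −½ ln(0.629566) = 0.231362.
1 − 2Q = 0.500344, giving −¼ ln(0.500344) = 0.173115.
d = 0.231362 + 0.173115 = 0.404477.
Under a molecular clock d = 2μt, so t = d/(2μ) = 0.404477 / (2 × 0.0035) = 57.78 Myr.

57.78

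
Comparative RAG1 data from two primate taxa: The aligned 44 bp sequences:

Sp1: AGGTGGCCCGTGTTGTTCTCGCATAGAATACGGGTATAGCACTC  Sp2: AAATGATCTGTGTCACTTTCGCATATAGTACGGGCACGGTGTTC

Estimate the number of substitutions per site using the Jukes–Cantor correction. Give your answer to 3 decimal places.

0.543

The sequences differ at 17 of 44 sites, so p = 17/44 ≈ 0.386364.
d = −(3/4) ln(1 − 4p/3) = −0.75 ln(1 − 0.515152) = −0.75 ln(0.484848)
  = −0.75 × (-0.723920) = 0.542940 substitutions/site.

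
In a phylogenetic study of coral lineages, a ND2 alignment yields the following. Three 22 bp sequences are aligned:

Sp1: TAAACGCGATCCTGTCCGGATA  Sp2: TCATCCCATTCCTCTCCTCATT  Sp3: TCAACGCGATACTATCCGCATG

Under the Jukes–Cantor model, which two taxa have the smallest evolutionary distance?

Sp1–Sp2: 9/22 differ, p = 0.409, d = 0.591.
Sp1–Sp3: 5/22 differ, p = 0.227, d = 0.271.
Sp2–Sp3: 8/22 differ, p = 0.364, d = 0.497.
The smallest distance is between Sp1 and Sp3.

Sp1 and Sp3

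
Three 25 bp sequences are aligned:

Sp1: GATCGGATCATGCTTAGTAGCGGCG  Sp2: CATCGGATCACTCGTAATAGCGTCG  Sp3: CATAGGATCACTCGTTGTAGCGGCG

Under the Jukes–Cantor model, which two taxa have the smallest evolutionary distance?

Sp2 and Sp3

Sp1–Sp2: 6/25 differ, p = 0.240, d = 0.289.
Sp1–Sp3: 6/25 differ, p = 0.240, d = 0.289.
Sp2–Sp3: 4/25 differ, p = 0.160, d = 0.180.
The smallest distance is between Sp2 and Sp3.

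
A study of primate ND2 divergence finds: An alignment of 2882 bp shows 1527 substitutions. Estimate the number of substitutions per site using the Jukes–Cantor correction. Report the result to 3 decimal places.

p = 1527/2882 ≈ 0.52984.
d = −(3/4) ln(1 − 4p/3) = −0.75 ln(1 − 0.706453) = −0.75 ln(0.293547)
  = −0.75 × (-1.225718) = 0.919289 substitutions/site.

0.919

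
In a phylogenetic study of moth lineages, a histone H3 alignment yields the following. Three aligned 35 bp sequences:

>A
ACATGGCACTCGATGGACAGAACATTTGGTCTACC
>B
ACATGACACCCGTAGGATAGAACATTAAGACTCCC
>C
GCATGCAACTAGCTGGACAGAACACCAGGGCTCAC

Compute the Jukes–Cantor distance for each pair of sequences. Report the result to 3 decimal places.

A–B: 9/35 sites differ → p ≈ 0.257143, d = −0.75 ln(1 − 0.342857) = 0.314890 ≈ 0.315.
A–C: 11/35 sites differ → p ≈ 0.314286, d = −0.75 ln(1 − 0.419048) = 0.407315 ≈ 0.407.
B–C: 13/35 sites differ → p ≈ 0.371429, d = −0.75 ln(1 − 0.495239) = 0.512753 ≈ 0.513.

d(A,B) = 0.315, d(A,C) = 0.407, d(B,C) = 0.513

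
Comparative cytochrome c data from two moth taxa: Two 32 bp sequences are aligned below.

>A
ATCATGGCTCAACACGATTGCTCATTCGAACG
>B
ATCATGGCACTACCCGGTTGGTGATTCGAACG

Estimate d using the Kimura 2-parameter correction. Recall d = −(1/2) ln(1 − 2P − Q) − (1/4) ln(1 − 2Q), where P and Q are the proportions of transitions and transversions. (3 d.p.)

0.217

Of 32 sites, 1 differences are transitions and 5 are transversions, so P = 1/32 = 0.03125 and Q = 5/32 = 0.15625.
Under the Kimura two-parameter model, d = −½ ln(1 − 2P − Q) − ¼ ln(1 − 2Q).
1 − 2P − Q = 0.78125, giving −½ ln(0.78125) = 0.123430.
1 − 2Q = 0.6875, giving −¼ ln(0.6875) = 0.093673.
d = 0.123430 + 0.093673 = 0.217103.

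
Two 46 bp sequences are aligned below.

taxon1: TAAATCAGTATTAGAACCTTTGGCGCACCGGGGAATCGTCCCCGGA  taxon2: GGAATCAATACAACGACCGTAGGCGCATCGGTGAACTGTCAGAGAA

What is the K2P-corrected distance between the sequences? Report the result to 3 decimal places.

Of 46 sites, 8 differences are transitions and 9 are transversions, so P = 8/46 ≈ 0.173913 and Q = 9/46 ≈ 0.195652.
Under the Kimura two-parameter model, d = −½ ln(1 − 2P − Q) − ¼ ln(1 − 2Q).
1 − 2P − Q = 0.456522, giving −½ ln(0.456522) = 0.392059.
1 − 2Q = 0.608696, giving −¼ ln(0.608696) = 0.124109.
d = 0.392059 + 0.124109 = 0.516168.

0.516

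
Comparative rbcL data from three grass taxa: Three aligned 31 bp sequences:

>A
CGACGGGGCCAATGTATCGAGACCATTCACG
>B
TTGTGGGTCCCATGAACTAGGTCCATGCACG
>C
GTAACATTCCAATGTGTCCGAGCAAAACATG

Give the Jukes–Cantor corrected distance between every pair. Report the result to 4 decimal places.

d(A,B) = 0.6143, d(A,C) = 0.8740, d(B,C) = 1.1161

A–B: 13/31 sites differ → p ≈ 0.419355, d = −0.75 ln(1 − 0.55914) = 0.614271 ≈ 0.6143.
A–C: 16/31 sites differ → p ≈ 0.516129, d = −0.75 ln(1 − 0.688172) = 0.873978 ≈ 0.8740.
B–C: 18/31 sites differ → p ≈ 0.580645, d = −0.75 ln(1 − 0.774193) = 1.116056 ≈ 1.1161.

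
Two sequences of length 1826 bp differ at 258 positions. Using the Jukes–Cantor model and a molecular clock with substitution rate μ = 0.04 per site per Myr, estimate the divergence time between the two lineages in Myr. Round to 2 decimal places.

1.96

p = 258/1826 ≈ 0.141292.
d = −(3/4) ln(1 − 4p/3) = −0.75 ln(1 − 0.188389) = −0.75 ln(0.811611)
  = −0.75 × (-0.208734) = 0.156551 substitutions/site.
Under a molecular clock d = 2μt, so t = d/(2μ) = 0.156551 / (2 × 0.04) = 1.96 Myr.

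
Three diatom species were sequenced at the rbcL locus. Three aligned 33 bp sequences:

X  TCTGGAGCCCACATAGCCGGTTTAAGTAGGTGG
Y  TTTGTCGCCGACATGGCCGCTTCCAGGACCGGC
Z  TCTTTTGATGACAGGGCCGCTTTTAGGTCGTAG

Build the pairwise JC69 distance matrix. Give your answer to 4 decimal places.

X–Y: 13/33 sites differ → p ≈ 0.393939, d = −0.75 ln(1 − 0.525252) = 0.558728 ≈ 0.5587.
X–Z: 14/33 sites differ → p ≈ 0.424242, d = −0.75 ln(1 − 0.565656) = 0.625439 ≈ 0.6254.
Y–Z: 13/33 sites differ → p ≈ 0.393939, d = −0.75 ln(1 − 0.525252) = 0.558728 ≈ 0.5587.

d(X,Y) = 0.5587, d(X,Z) = 0.6254, d(Y,Z) = 0.5587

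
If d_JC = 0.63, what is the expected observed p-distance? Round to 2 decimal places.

0.43

p = (3/4)(1 − e^(−4d/3)) = 0.75 × (1 − e^(-0.84)) = 0.75 × (1 − 0.431711) = 0.426217.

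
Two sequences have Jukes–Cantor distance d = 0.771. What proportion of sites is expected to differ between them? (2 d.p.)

0.48

p = (3/4)(1 − e^(−4d/3)) = 0.75 × (1 − e^(-1.028)) = 0.75 × (1 − 0.357722) = 0.481709.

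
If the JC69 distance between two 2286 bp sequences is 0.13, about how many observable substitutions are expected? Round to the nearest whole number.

273

Invert JC69: p = (3/4)(1 − e^(−4d/3)) = 0.75 × (1 − e^(-0.173333)) = 0.75 × (1 − 0.840858) = 0.119357.
Expected differing sites = pL ≈ 0.119357 × 2286 = 272.850102 ≈ 273.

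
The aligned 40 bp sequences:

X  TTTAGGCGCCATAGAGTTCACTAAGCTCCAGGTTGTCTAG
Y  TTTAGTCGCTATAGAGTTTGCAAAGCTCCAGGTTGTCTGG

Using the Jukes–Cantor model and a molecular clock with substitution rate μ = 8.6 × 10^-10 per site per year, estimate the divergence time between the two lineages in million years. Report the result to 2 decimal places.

97.30

The sequences differ at 6 of 40 sites (6, 10, 19, 20, 22, 39), so p = 6/40 = 0.15.
d = −(3/4) ln(1 − 4p/3) = −0.75 ln(1 − 0.2) = −0.75 ln(0.8)
  = −0.75 × (-0.223144) = 0.167358 substitutions/site.
Under a molecular clock d = 2μt, so t = d/(2μ) = 0.167358 / (2 × 8.6 × 10^-10) = 97.30 million years.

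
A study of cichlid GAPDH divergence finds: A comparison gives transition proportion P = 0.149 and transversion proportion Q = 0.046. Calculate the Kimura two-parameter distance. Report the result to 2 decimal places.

0.23

Under the Kimura two-parameter model, d = −½ ln(1 − 2P − Q) − ¼ ln(1 − 2Q).
1 − 2P − Q = 0.656, giving −½ ln(0.656) = 0.210797.
1 − 2Q = 0.908, giving −¼ ln(0.908) = 0.024128.
d = 0.210797 + 0.024128 = 0.234925.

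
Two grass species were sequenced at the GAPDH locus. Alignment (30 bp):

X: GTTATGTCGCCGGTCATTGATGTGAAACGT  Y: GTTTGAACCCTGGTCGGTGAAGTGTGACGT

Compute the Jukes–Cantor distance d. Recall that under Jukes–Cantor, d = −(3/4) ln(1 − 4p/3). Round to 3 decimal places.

The sequences differ at 11 of 30 sites, so p = 11/30 ≈ 0.366667.
d = −(3/4) ln(1 − 4p/3) = −0.75 ln(1 − 0.488889) = −0.75 ln(0.511111)
  = −0.75 × (-0.671168) = 0.503376 substitutions/site.

0.503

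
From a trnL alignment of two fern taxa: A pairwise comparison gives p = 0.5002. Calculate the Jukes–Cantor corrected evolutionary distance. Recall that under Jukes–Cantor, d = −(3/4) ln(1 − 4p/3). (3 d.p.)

d = −(3/4) ln(1 − 4p/3) = −0.75 ln(1 − 0.666933) = −0.75 ln(0.333067)
  = −0.75 × (-1.099412) = 0.824559 substitutions/site.

0.825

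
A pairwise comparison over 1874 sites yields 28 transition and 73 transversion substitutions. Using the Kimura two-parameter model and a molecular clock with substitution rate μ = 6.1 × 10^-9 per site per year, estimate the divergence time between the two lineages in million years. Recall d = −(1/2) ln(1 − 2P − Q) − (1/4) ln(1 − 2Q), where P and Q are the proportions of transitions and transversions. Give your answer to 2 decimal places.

4.59

P = 28/1874 ≈ 0.014941 and Q = 73/1874 ≈ 0.038954.
Under the Kimura two-parameter model, d = −½ ln(1 − 2P − Q) − ¼ ln(1 − 2Q).
1 − 2P − Q = 0.931164, giving −½ ln(0.931164) = 0.035660.
1 − 2Q = 0.922092, giving −¼ ln(0.922092) = 0.020278.
d = 0.035660 + 0.020278 = 0.055938.
Under a molecular clock d = 2μt, so t = d/(2μ) = 0.055938 / (2 × 6.1 × 10^-9) = 4.59 million years.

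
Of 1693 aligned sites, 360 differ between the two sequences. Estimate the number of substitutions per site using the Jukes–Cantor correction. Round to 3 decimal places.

0.250

p = 360/1693 ≈ 0.21264.
d = −(3/4) ln(1 − 4p/3) = −0.75 ln(1 − 0.28352) = −0.75 ln(0.71648)
  = −0.75 × (-0.333405) = 0.250054 substitutions/site.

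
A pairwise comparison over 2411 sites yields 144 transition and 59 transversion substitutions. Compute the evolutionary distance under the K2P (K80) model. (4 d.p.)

0.0902

P = 144/2411 ≈ 0.059726 and Q = 59/2411 ≈ 0.024471.
Under the Kimura two-parameter model, d = −½ ln(1 − 2P − Q) − ¼ ln(1 − 2Q).
1 − 2P − Q = 0.856077, giving −½ ln(0.856077) = 0.077697.
1 − 2Q = 0.951058, giving −¼ ln(0.951058) = 0.012545.
d = 0.077697 + 0.012545 = 0.090242.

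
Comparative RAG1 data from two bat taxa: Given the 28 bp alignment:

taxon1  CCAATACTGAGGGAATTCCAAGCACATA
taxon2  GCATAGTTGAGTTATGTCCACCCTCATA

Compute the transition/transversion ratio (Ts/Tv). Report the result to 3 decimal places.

0.200

Transitions are A↔G and C↔T; transversions are all other mismatches.
Transitions: 2. Transversions: 10.
R = 2/10 = 0.200.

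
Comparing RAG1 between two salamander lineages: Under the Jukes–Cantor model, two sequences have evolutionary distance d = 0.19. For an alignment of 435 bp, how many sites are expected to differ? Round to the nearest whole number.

73

Invert JC69: p = (3/4)(1 − e^(−4d/3)) = 0.75 × (1 − e^(-0.253333)) = 0.75 × (1 − 0.776209) = 0.167843.
Expected differing sites = pL ≈ 0.167843 × 435 = 73.011705 ≈ 73.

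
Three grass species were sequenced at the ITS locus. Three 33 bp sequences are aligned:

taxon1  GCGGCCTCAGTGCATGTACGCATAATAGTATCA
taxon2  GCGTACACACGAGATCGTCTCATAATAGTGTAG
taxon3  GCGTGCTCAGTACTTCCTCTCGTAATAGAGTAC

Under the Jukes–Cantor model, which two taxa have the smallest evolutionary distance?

taxon2 and taxon3

taxon1–taxon2: 14/33 differ, p = 0.424, d = 0.625.
taxon1–taxon3: 13/33 differ, p = 0.394, d = 0.559.
taxon2–taxon3: 10/33 differ, p = 0.303, d = 0.388.
The smallest distance is between taxon2 and taxon3.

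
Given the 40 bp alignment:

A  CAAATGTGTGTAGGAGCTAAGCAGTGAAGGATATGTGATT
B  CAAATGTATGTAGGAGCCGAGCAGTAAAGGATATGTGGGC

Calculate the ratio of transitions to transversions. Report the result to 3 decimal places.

Transitions are A↔G and C↔T; transversions are all other mismatches.
Transitions: 6. Transversions: 1.
R = 6/1 = 6.000.

6.000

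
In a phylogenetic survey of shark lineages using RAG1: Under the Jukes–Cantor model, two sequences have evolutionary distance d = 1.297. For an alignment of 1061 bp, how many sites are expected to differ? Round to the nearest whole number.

655

Invert JC69: p = (3/4)(1 − e^(−4d/3)) = 0.75 × (1 − e^(-1.729333)) = 0.75 × (1 − 0.177403) = 0.616948.
Expected differing sites = pL ≈ 0.616948 × 1061 = 654.581828 ≈ 655.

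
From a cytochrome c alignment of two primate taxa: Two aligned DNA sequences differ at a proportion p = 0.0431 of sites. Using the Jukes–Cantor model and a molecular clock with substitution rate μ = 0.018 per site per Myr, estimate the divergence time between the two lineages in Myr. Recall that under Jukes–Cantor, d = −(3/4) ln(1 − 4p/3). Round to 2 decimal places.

d = −(3/4) ln(1 − 4p/3) = −0.75 ln(1 − 0.057467) = −0.75 ln(0.942533)
  = −0.75 × (-0.059184) = 0.044388 substitutions/site.
Under a molecular clock d = 2μt, so t = d/(2μ) = 0.044388 / (2 × 0.018) = 1.23 Myr.

1.23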